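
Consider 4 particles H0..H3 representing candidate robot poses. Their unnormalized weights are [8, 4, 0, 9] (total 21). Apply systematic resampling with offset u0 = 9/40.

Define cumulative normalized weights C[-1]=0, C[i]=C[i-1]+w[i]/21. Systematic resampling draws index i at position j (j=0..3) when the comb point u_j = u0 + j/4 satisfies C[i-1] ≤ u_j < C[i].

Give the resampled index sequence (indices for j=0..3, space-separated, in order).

C = [8/21, 4/7, 4/7, 1]
j=0: u_0=9/40 ∈ [0, 8/21) → index 0
j=1: u_1=19/40 ∈ [8/21, 4/7) → index 1
j=2: u_2=29/40 ∈ [4/7, 1) → index 3
j=3: u_3=39/40 ∈ [4/7, 1) → index 3

0 1 3 3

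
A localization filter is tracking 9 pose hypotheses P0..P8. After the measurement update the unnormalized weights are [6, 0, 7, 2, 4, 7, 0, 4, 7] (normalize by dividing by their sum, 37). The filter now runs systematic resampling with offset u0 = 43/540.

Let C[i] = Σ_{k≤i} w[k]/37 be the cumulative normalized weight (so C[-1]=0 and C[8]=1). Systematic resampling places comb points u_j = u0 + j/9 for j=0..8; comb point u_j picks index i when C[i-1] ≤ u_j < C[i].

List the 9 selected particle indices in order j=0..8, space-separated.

0 2 2 4 5 5 7 8 8

C = [6/37, 6/37, 13/37, 15/37, 19/37, 26/37, 26/37, 30/37, 1]
j=0: u_0=43/540 ∈ [0, 6/37) → index 0
j=1: u_1=103/540 ∈ [6/37, 13/37) → index 2
j=2: u_2=163/540 ∈ [6/37, 13/37) → index 2
j=3: u_3=223/540 ∈ [15/37, 19/37) → index 4
j=4: u_4=283/540 ∈ [19/37, 26/37) → index 5
j=5: u_5=343/540 ∈ [19/37, 26/37) → index 5
j=6: u_6=403/540 ∈ [26/37, 30/37) → index 7
j=7: u_7=463/540 ∈ [30/37, 1) → index 8
j=8: u_8=523/540 ∈ [30/37, 1) → index 8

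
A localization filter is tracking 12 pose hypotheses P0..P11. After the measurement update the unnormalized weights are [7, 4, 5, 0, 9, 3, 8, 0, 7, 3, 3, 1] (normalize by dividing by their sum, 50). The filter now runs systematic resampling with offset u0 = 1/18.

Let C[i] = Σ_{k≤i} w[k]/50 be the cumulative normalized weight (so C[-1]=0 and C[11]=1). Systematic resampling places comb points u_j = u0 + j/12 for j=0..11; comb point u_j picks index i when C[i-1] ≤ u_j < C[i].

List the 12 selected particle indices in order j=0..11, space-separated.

0 0 2 2 4 4 5 6 8 8 9 10

C = [7/50, 11/50, 8/25, 8/25, 1/2, 14/25, 18/25, 18/25, 43/50, 23/25, 49/50, 1]
j=0: u_0=1/18 ∈ [0, 7/50) → index 0
j=1: u_1=5/36 ∈ [0, 7/50) → index 0
j=2: u_2=2/9 ∈ [11/50, 8/25) → index 2
j=3: u_3=11/36 ∈ [11/50, 8/25) → index 2
j=4: u_4=7/18 ∈ [8/25, 1/2) → index 4
j=5: u_5=17/36 ∈ [8/25, 1/2) → index 4
j=6: u_6=5/9 ∈ [1/2, 14/25) → index 5
j=7: u_7=23/36 ∈ [14/25, 18/25) → index 6
j=8: u_8=13/18 ∈ [18/25, 43/50) → index 8
j=9: u_9=29/36 ∈ [18/25, 43/50) → index 8
j=10: u_10=8/9 ∈ [43/50, 23/25) → index 9
j=11: u_11=35/36 ∈ [23/25, 49/50) → index 10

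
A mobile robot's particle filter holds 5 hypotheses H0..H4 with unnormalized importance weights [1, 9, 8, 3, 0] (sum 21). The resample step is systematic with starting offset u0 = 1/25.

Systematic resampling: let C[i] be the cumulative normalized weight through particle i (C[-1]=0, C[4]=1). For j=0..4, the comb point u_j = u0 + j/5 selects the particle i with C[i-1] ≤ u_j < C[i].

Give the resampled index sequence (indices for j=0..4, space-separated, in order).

C = [1/21, 10/21, 6/7, 1, 1]
j=0: u_0=1/25 ∈ [0, 1/21) → index 0
j=1: u_1=6/25 ∈ [1/21, 10/21) → index 1
j=2: u_2=11/25 ∈ [1/21, 10/21) → index 1
j=3: u_3=16/25 ∈ [10/21, 6/7) → index 2
j=4: u_4=21/25 ∈ [10/21, 6/7) → index 2

0 1 1 2 2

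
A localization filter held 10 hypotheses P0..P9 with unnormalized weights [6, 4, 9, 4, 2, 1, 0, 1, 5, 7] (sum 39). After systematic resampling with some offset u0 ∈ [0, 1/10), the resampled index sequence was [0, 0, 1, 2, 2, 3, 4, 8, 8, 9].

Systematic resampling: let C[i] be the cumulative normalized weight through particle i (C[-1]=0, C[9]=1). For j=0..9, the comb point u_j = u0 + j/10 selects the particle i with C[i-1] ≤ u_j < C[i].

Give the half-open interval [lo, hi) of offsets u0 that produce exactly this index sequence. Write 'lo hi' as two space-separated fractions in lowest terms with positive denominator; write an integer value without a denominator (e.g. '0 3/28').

0 4/195

C = [2/13, 10/39, 19/39, 23/39, 25/39, 2/3, 2/3, 9/13, 32/39, 1]
j=0 picked index 0: u0 ∈ [0, 2/13)
j=1 picked index 0: u0 ∈ [-1/10, 7/130)
j=2 picked index 1: u0 ∈ [-3/65, 11/195)
j=3 picked index 2: u0 ∈ [-17/390, 73/390)
j=4 picked index 2: u0 ∈ [-28/195, 17/195)
j=5 picked index 3: u0 ∈ [-1/78, 7/78)
j=6 picked index 4: u0 ∈ [-2/195, 8/195)
j=7 picked index 8: u0 ∈ [-1/130, 47/390)
j=8 picked index 8: u0 ∈ [-7/65, 4/195)
j=9 picked index 9: u0 ∈ [-31/390, 1/10)
intersection: [0, 4/195)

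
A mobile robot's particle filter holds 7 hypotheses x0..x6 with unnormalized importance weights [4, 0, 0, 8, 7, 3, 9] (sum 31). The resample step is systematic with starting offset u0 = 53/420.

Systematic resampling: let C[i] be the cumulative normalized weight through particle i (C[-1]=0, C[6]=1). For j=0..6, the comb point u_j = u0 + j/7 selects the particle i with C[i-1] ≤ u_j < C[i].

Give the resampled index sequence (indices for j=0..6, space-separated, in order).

C = [4/31, 4/31, 4/31, 12/31, 19/31, 22/31, 1]
j=0: u_0=53/420 ∈ [0, 4/31) → index 0
j=1: u_1=113/420 ∈ [4/31, 12/31) → index 3
j=2: u_2=173/420 ∈ [12/31, 19/31) → index 4
j=3: u_3=233/420 ∈ [12/31, 19/31) → index 4
j=4: u_4=293/420 ∈ [19/31, 22/31) → index 5
j=5: u_5=353/420 ∈ [22/31, 1) → index 6
j=6: u_6=59/60 ∈ [22/31, 1) → index 6

0 3 4 4 5 6 6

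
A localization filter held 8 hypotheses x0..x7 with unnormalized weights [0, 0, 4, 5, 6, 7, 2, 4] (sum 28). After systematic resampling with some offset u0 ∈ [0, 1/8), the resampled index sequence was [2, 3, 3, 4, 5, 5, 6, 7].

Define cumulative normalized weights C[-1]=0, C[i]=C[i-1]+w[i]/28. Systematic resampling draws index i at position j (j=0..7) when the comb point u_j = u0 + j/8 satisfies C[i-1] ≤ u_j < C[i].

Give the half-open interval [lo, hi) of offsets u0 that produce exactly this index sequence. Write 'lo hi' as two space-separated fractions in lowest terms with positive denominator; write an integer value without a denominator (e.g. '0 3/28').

C = [0, 0, 1/7, 9/28, 15/28, 11/14, 6/7, 1]
j=0 picked index 2: u0 ∈ [0, 1/7)
j=1 picked index 3: u0 ∈ [1/56, 11/56)
j=2 picked index 3: u0 ∈ [-3/28, 1/14)
j=3 picked index 4: u0 ∈ [-3/56, 9/56)
j=4 picked index 5: u0 ∈ [1/28, 2/7)
j=5 picked index 5: u0 ∈ [-5/56, 9/56)
j=6 picked index 6: u0 ∈ [1/28, 3/28)
j=7 picked index 7: u0 ∈ [-1/56, 1/8)
intersection: [1/28, 1/14)

1/28 1/14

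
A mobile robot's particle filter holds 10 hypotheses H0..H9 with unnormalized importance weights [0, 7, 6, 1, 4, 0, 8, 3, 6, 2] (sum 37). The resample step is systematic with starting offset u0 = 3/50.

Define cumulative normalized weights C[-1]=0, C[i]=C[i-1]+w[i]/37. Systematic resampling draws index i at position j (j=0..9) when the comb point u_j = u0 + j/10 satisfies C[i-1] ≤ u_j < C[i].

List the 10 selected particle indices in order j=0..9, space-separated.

1 1 2 3 4 6 6 7 8 9

C = [0, 7/37, 13/37, 14/37, 18/37, 18/37, 26/37, 29/37, 35/37, 1]
j=0: u_0=3/50 ∈ [0, 7/37) → index 1
j=1: u_1=4/25 ∈ [0, 7/37) → index 1
j=2: u_2=13/50 ∈ [7/37, 13/37) → index 2
j=3: u_3=9/25 ∈ [13/37, 14/37) → index 3
j=4: u_4=23/50 ∈ [14/37, 18/37) → index 4
j=5: u_5=14/25 ∈ [18/37, 26/37) → index 6
j=6: u_6=33/50 ∈ [18/37, 26/37) → index 6
j=7: u_7=19/25 ∈ [26/37, 29/37) → index 7
j=8: u_8=43/50 ∈ [29/37, 35/37) → index 8
j=9: u_9=24/25 ∈ [35/37, 1) → index 9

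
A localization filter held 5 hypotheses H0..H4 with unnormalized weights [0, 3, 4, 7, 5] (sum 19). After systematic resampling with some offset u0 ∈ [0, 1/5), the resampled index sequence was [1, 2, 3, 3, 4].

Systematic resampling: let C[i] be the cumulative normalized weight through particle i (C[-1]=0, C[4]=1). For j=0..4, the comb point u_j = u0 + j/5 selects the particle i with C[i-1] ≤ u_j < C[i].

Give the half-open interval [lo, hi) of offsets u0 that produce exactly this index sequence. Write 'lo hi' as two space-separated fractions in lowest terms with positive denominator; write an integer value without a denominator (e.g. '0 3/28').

C = [0, 3/19, 7/19, 14/19, 1]
j=0 picked index 1: u0 ∈ [0, 3/19)
j=1 picked index 2: u0 ∈ [-4/95, 16/95)
j=2 picked index 3: u0 ∈ [-3/95, 32/95)
j=3 picked index 3: u0 ∈ [-22/95, 13/95)
j=4 picked index 4: u0 ∈ [-6/95, 1/5)
intersection: [0, 13/95)

0 13/95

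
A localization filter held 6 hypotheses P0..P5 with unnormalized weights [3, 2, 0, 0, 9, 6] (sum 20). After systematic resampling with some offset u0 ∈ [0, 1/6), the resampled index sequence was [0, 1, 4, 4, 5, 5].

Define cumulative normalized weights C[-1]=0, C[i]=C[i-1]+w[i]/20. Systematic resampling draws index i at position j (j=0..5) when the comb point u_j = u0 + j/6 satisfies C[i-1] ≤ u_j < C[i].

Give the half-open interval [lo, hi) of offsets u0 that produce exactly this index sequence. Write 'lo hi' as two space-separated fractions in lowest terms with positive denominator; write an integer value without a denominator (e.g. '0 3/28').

1/30 1/12

C = [3/20, 1/4, 1/4, 1/4, 7/10, 1]
j=0 picked index 0: u0 ∈ [0, 3/20)
j=1 picked index 1: u0 ∈ [-1/60, 1/12)
j=2 picked index 4: u0 ∈ [-1/12, 11/30)
j=3 picked index 4: u0 ∈ [-1/4, 1/5)
j=4 picked index 5: u0 ∈ [1/30, 1/3)
j=5 picked index 5: u0 ∈ [-2/15, 1/6)
intersection: [1/30, 1/12)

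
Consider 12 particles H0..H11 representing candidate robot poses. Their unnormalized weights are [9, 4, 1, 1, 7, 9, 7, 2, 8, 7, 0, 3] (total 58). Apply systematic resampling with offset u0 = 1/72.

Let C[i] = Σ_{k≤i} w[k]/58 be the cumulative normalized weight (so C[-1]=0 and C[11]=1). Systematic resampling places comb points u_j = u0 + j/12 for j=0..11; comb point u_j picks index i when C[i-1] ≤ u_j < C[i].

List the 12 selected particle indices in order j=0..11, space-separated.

C = [9/58, 13/58, 7/29, 15/58, 11/29, 31/58, 19/29, 20/29, 24/29, 55/58, 55/58, 1]
j=0: u_0=1/72 ∈ [0, 9/58) → index 0
j=1: u_1=7/72 ∈ [0, 9/58) → index 0
j=2: u_2=13/72 ∈ [9/58, 13/58) → index 1
j=3: u_3=19/72 ∈ [15/58, 11/29) → index 4
j=4: u_4=25/72 ∈ [15/58, 11/29) → index 4
j=5: u_5=31/72 ∈ [11/29, 31/58) → index 5
j=6: u_6=37/72 ∈ [11/29, 31/58) → index 5
j=7: u_7=43/72 ∈ [31/58, 19/29) → index 6
j=8: u_8=49/72 ∈ [19/29, 20/29) → index 7
j=9: u_9=55/72 ∈ [20/29, 24/29) → index 8
j=10: u_10=61/72 ∈ [24/29, 55/58) → index 9
j=11: u_11=67/72 ∈ [24/29, 55/58) → index 9

0 0 1 4 4 5 5 6 7 8 9 9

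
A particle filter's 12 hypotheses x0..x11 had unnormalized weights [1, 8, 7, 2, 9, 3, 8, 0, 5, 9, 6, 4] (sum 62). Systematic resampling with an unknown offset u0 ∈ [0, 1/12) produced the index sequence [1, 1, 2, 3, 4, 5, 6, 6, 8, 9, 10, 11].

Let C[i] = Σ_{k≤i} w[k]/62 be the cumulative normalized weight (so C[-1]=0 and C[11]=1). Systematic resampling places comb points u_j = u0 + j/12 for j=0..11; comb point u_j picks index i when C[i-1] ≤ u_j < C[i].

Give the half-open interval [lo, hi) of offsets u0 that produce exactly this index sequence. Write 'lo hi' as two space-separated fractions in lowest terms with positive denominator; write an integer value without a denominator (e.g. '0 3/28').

7/372 5/186

C = [1/62, 9/62, 8/31, 9/31, 27/62, 15/31, 19/31, 19/31, 43/62, 26/31, 29/31, 1]
j=0 picked index 1: u0 ∈ [1/62, 9/62)
j=1 picked index 1: u0 ∈ [-25/372, 23/372)
j=2 picked index 2: u0 ∈ [-2/93, 17/186)
j=3 picked index 3: u0 ∈ [1/124, 5/124)
j=4 picked index 4: u0 ∈ [-4/93, 19/186)
j=5 picked index 5: u0 ∈ [7/372, 25/372)
j=6 picked index 6: u0 ∈ [-1/62, 7/62)
j=7 picked index 6: u0 ∈ [-37/372, 11/372)
j=8 picked index 8: u0 ∈ [-5/93, 5/186)
j=9 picked index 9: u0 ∈ [-7/124, 11/124)
j=10 picked index 10: u0 ∈ [1/186, 19/186)
j=11 picked index 11: u0 ∈ [7/372, 1/12)
intersection: [7/372, 5/186)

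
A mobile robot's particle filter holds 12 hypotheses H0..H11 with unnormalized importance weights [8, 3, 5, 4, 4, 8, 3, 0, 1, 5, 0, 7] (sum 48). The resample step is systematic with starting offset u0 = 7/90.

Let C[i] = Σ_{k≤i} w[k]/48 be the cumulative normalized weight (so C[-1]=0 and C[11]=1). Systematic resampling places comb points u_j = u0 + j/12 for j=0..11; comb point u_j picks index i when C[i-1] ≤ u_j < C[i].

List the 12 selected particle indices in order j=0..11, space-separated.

C = [1/6, 11/48, 1/3, 5/12, 1/2, 2/3, 35/48, 35/48, 3/4, 41/48, 41/48, 1]
j=0: u_0=7/90 ∈ [0, 1/6) → index 0
j=1: u_1=29/180 ∈ [0, 1/6) → index 0
j=2: u_2=11/45 ∈ [11/48, 1/3) → index 2
j=3: u_3=59/180 ∈ [11/48, 1/3) → index 2
j=4: u_4=37/90 ∈ [1/3, 5/12) → index 3
j=5: u_5=89/180 ∈ [5/12, 1/2) → index 4
j=6: u_6=26/45 ∈ [1/2, 2/3) → index 5
j=7: u_7=119/180 ∈ [1/2, 2/3) → index 5
j=8: u_8=67/90 ∈ [35/48, 3/4) → index 8
j=9: u_9=149/180 ∈ [3/4, 41/48) → index 9
j=10: u_10=41/45 ∈ [41/48, 1) → index 11
j=11: u_11=179/180 ∈ [41/48, 1) → index 11

0 0 2 2 3 4 5 5 8 9 11 11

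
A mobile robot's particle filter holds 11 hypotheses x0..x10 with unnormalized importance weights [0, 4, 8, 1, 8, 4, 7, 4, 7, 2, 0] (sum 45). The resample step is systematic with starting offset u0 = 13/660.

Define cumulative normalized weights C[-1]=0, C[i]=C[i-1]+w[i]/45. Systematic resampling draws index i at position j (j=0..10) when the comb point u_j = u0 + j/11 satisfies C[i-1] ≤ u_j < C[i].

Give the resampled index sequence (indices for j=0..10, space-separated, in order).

1 2 2 4 4 5 6 6 7 8 8

C = [0, 4/45, 4/15, 13/45, 7/15, 5/9, 32/45, 4/5, 43/45, 1, 1]
j=0: u_0=13/660 ∈ [0, 4/45) → index 1
j=1: u_1=73/660 ∈ [4/45, 4/15) → index 2
j=2: u_2=133/660 ∈ [4/45, 4/15) → index 2
j=3: u_3=193/660 ∈ [13/45, 7/15) → index 4
j=4: u_4=23/60 ∈ [13/45, 7/15) → index 4
j=5: u_5=313/660 ∈ [7/15, 5/9) → index 5
j=6: u_6=373/660 ∈ [5/9, 32/45) → index 6
j=7: u_7=433/660 ∈ [5/9, 32/45) → index 6
j=8: u_8=493/660 ∈ [32/45, 4/5) → index 7
j=9: u_9=553/660 ∈ [4/5, 43/45) → index 8
j=10: u_10=613/660 ∈ [4/5, 43/45) → index 8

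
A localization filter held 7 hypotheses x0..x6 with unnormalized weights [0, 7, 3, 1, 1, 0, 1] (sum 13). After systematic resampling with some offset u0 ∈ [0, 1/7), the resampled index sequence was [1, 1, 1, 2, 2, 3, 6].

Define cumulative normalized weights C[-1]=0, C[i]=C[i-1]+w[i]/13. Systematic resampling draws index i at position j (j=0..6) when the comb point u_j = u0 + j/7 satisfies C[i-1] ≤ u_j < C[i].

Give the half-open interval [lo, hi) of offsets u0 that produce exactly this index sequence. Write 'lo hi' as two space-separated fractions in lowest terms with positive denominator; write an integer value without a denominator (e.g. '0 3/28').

C = [0, 7/13, 10/13, 11/13, 12/13, 12/13, 1]
j=0 picked index 1: u0 ∈ [0, 7/13)
j=1 picked index 1: u0 ∈ [-1/7, 36/91)
j=2 picked index 1: u0 ∈ [-2/7, 23/91)
j=3 picked index 2: u0 ∈ [10/91, 31/91)
j=4 picked index 2: u0 ∈ [-3/91, 18/91)
j=5 picked index 3: u0 ∈ [5/91, 12/91)
j=6 picked index 6: u0 ∈ [6/91, 1/7)
intersection: [10/91, 12/91)

10/91 12/91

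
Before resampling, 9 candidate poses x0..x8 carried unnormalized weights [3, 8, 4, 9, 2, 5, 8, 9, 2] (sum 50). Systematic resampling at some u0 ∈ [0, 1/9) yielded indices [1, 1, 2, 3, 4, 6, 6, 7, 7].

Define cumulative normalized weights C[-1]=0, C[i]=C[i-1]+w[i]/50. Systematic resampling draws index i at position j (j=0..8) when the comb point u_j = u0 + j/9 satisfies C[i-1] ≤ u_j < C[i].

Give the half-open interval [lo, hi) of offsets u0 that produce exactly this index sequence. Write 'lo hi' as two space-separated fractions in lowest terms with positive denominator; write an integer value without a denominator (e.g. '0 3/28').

C = [3/50, 11/50, 3/10, 12/25, 13/25, 31/50, 39/50, 24/25, 1]
j=0 picked index 1: u0 ∈ [3/50, 11/50)
j=1 picked index 1: u0 ∈ [-23/450, 49/450)
j=2 picked index 2: u0 ∈ [-1/450, 7/90)
j=3 picked index 3: u0 ∈ [-1/30, 11/75)
j=4 picked index 4: u0 ∈ [8/225, 17/225)
j=5 picked index 6: u0 ∈ [29/450, 101/450)
j=6 picked index 6: u0 ∈ [-7/150, 17/150)
j=7 picked index 7: u0 ∈ [1/450, 41/225)
j=8 picked index 7: u0 ∈ [-49/450, 16/225)
intersection: [29/450, 16/225)

29/450 16/225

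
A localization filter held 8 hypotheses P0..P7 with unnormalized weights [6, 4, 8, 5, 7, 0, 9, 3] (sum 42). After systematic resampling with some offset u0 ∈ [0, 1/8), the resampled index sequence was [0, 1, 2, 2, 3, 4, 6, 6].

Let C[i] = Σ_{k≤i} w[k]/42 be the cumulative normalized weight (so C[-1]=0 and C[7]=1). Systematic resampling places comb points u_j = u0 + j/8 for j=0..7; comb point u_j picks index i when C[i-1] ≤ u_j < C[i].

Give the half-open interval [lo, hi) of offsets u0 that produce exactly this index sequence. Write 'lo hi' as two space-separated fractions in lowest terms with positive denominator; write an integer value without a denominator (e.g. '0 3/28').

1/56 1/21

C = [1/7, 5/21, 3/7, 23/42, 5/7, 5/7, 13/14, 1]
j=0 picked index 0: u0 ∈ [0, 1/7)
j=1 picked index 1: u0 ∈ [1/56, 19/168)
j=2 picked index 2: u0 ∈ [-1/84, 5/28)
j=3 picked index 2: u0 ∈ [-23/168, 3/56)
j=4 picked index 3: u0 ∈ [-1/14, 1/21)
j=5 picked index 4: u0 ∈ [-13/168, 5/56)
j=6 picked index 6: u0 ∈ [-1/28, 5/28)
j=7 picked index 6: u0 ∈ [-9/56, 3/56)
intersection: [1/56, 1/21)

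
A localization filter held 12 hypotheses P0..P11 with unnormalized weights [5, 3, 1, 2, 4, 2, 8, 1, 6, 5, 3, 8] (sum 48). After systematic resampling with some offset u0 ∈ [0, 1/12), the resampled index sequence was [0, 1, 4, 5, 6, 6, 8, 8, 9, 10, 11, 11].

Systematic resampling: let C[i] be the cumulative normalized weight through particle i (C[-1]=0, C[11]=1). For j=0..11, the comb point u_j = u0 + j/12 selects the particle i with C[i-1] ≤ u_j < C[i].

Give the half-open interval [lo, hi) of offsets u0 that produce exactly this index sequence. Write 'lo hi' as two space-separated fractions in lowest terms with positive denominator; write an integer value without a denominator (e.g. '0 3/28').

C = [5/48, 1/6, 3/16, 11/48, 5/16, 17/48, 25/48, 13/24, 2/3, 37/48, 5/6, 1]
j=0 picked index 0: u0 ∈ [0, 5/48)
j=1 picked index 1: u0 ∈ [1/48, 1/12)
j=2 picked index 4: u0 ∈ [1/16, 7/48)
j=3 picked index 5: u0 ∈ [1/16, 5/48)
j=4 picked index 6: u0 ∈ [1/48, 3/16)
j=5 picked index 6: u0 ∈ [-1/16, 5/48)
j=6 picked index 8: u0 ∈ [1/24, 1/6)
j=7 picked index 8: u0 ∈ [-1/24, 1/12)
j=8 picked index 9: u0 ∈ [0, 5/48)
j=9 picked index 10: u0 ∈ [1/48, 1/12)
j=10 picked index 11: u0 ∈ [0, 1/6)
j=11 picked index 11: u0 ∈ [-1/12, 1/12)
intersection: [1/16, 1/12)

1/16 1/12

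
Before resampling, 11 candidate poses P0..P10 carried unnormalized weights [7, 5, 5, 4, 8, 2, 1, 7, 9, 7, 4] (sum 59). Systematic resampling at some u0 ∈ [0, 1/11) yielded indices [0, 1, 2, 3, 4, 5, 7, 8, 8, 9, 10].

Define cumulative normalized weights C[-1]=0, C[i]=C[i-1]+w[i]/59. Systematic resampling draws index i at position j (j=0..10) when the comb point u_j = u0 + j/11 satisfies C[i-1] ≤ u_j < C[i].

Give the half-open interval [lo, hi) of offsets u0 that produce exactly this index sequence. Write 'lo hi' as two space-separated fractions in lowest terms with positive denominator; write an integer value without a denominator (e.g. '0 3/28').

C = [7/59, 12/59, 17/59, 21/59, 29/59, 31/59, 32/59, 39/59, 48/59, 55/59, 1]
j=0 picked index 0: u0 ∈ [0, 7/59)
j=1 picked index 1: u0 ∈ [18/649, 73/649)
j=2 picked index 2: u0 ∈ [14/649, 69/649)
j=3 picked index 3: u0 ∈ [10/649, 54/649)
j=4 picked index 4: u0 ∈ [-5/649, 83/649)
j=5 picked index 5: u0 ∈ [24/649, 46/649)
j=6 picked index 7: u0 ∈ [-2/649, 75/649)
j=7 picked index 8: u0 ∈ [16/649, 115/649)
j=8 picked index 8: u0 ∈ [-43/649, 56/649)
j=9 picked index 9: u0 ∈ [-3/649, 74/649)
j=10 picked index 10: u0 ∈ [15/649, 1/11)
intersection: [24/649, 46/649)

24/649 46/649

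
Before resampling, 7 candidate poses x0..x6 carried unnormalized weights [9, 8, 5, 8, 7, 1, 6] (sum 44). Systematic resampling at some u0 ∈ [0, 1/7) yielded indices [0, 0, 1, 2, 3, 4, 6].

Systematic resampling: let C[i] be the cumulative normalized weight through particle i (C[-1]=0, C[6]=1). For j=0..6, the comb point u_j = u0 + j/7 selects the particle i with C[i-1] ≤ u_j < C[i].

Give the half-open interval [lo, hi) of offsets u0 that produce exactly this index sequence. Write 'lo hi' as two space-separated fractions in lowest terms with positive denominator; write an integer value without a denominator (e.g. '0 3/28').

C = [9/44, 17/44, 1/2, 15/22, 37/44, 19/22, 1]
j=0 picked index 0: u0 ∈ [0, 9/44)
j=1 picked index 0: u0 ∈ [-1/7, 19/308)
j=2 picked index 1: u0 ∈ [-25/308, 31/308)
j=3 picked index 2: u0 ∈ [-13/308, 1/14)
j=4 picked index 3: u0 ∈ [-1/14, 17/154)
j=5 picked index 4: u0 ∈ [-5/154, 39/308)
j=6 picked index 6: u0 ∈ [1/154, 1/7)
intersection: [1/154, 19/308)

1/154 19/308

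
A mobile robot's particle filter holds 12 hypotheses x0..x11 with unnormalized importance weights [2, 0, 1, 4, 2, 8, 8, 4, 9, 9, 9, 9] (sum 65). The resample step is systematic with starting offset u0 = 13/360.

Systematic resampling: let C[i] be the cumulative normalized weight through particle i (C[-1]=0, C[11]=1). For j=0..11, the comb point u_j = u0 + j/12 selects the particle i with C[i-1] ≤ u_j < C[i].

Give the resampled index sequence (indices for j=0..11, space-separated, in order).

2 4 5 6 6 8 8 9 9 10 11 11

C = [2/65, 2/65, 3/65, 7/65, 9/65, 17/65, 5/13, 29/65, 38/65, 47/65, 56/65, 1]
j=0: u_0=13/360 ∈ [2/65, 3/65) → index 2
j=1: u_1=43/360 ∈ [7/65, 9/65) → index 4
j=2: u_2=73/360 ∈ [9/65, 17/65) → index 5
j=3: u_3=103/360 ∈ [17/65, 5/13) → index 6
j=4: u_4=133/360 ∈ [17/65, 5/13) → index 6
j=5: u_5=163/360 ∈ [29/65, 38/65) → index 8
j=6: u_6=193/360 ∈ [29/65, 38/65) → index 8
j=7: u_7=223/360 ∈ [38/65, 47/65) → index 9
j=8: u_8=253/360 ∈ [38/65, 47/65) → index 9
j=9: u_9=283/360 ∈ [47/65, 56/65) → index 10
j=10: u_10=313/360 ∈ [56/65, 1) → index 11
j=11: u_11=343/360 ∈ [56/65, 1) → index 11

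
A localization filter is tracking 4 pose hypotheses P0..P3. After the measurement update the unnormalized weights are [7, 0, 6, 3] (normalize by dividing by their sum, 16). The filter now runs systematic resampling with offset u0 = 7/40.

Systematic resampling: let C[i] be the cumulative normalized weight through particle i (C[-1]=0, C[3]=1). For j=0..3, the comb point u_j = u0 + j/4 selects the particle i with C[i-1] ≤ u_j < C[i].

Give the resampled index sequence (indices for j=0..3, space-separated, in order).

C = [7/16, 7/16, 13/16, 1]
j=0: u_0=7/40 ∈ [0, 7/16) → index 0
j=1: u_1=17/40 ∈ [0, 7/16) → index 0
j=2: u_2=27/40 ∈ [7/16, 13/16) → index 2
j=3: u_3=37/40 ∈ [13/16, 1) → index 3

0 0 2 3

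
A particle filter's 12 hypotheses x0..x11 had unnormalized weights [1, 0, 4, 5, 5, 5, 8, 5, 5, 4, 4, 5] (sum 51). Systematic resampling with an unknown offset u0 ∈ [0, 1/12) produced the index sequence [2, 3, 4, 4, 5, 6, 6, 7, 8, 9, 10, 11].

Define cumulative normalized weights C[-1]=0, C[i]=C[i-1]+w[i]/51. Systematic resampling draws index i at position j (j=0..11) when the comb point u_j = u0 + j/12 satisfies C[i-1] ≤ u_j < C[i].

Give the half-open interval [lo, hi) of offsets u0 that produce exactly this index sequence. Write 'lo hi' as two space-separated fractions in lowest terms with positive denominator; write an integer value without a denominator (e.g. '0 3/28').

1/34 3/68

C = [1/51, 1/51, 5/51, 10/51, 5/17, 20/51, 28/51, 11/17, 38/51, 14/17, 46/51, 1]
j=0 picked index 2: u0 ∈ [1/51, 5/51)
j=1 picked index 3: u0 ∈ [1/68, 23/204)
j=2 picked index 4: u0 ∈ [1/34, 13/102)
j=3 picked index 4: u0 ∈ [-11/204, 3/68)
j=4 picked index 5: u0 ∈ [-2/51, 1/17)
j=5 picked index 6: u0 ∈ [-5/204, 9/68)
j=6 picked index 6: u0 ∈ [-11/102, 5/102)
j=7 picked index 7: u0 ∈ [-7/204, 13/204)
j=8 picked index 8: u0 ∈ [-1/51, 4/51)
j=9 picked index 9: u0 ∈ [-1/204, 5/68)
j=10 picked index 10: u0 ∈ [-1/102, 7/102)
j=11 picked index 11: u0 ∈ [-1/68, 1/12)
intersection: [1/34, 3/68)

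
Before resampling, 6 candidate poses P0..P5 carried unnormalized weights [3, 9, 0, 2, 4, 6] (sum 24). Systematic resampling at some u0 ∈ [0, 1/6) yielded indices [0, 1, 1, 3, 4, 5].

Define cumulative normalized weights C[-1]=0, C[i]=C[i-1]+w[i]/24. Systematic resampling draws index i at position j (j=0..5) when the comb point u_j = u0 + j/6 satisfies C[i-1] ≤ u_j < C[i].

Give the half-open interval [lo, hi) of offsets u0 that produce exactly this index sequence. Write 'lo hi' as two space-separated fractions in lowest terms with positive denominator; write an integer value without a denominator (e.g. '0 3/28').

0 1/12

C = [1/8, 1/2, 1/2, 7/12, 3/4, 1]
j=0 picked index 0: u0 ∈ [0, 1/8)
j=1 picked index 1: u0 ∈ [-1/24, 1/3)
j=2 picked index 1: u0 ∈ [-5/24, 1/6)
j=3 picked index 3: u0 ∈ [0, 1/12)
j=4 picked index 4: u0 ∈ [-1/12, 1/12)
j=5 picked index 5: u0 ∈ [-1/12, 1/6)
intersection: [0, 1/12)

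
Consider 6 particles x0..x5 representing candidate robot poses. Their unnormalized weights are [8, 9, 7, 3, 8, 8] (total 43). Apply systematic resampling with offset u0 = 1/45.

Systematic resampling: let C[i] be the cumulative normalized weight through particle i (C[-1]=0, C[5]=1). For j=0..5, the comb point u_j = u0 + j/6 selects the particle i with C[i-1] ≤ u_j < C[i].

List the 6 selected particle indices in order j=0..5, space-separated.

0 1 1 2 4 5

C = [8/43, 17/43, 24/43, 27/43, 35/43, 1]
j=0: u_0=1/45 ∈ [0, 8/43) → index 0
j=1: u_1=17/90 ∈ [8/43, 17/43) → index 1
j=2: u_2=16/45 ∈ [8/43, 17/43) → index 1
j=3: u_3=47/90 ∈ [17/43, 24/43) → index 2
j=4: u_4=31/45 ∈ [27/43, 35/43) → index 4
j=5: u_5=77/90 ∈ [35/43, 1) → index 5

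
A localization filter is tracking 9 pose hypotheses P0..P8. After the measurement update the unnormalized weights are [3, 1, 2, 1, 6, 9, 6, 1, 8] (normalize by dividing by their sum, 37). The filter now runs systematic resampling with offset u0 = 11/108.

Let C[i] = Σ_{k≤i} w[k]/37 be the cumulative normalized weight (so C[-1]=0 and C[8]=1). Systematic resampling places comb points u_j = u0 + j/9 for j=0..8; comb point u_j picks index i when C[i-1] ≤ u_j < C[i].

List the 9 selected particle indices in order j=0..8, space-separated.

1 4 4 5 5 6 7 8 8

C = [3/37, 4/37, 6/37, 7/37, 13/37, 22/37, 28/37, 29/37, 1]
j=0: u_0=11/108 ∈ [3/37, 4/37) → index 1
j=1: u_1=23/108 ∈ [7/37, 13/37) → index 4
j=2: u_2=35/108 ∈ [7/37, 13/37) → index 4
j=3: u_3=47/108 ∈ [13/37, 22/37) → index 5
j=4: u_4=59/108 ∈ [13/37, 22/37) → index 5
j=5: u_5=71/108 ∈ [22/37, 28/37) → index 6
j=6: u_6=83/108 ∈ [28/37, 29/37) → index 7
j=7: u_7=95/108 ∈ [29/37, 1) → index 8
j=8: u_8=107/108 ∈ [29/37, 1) → index 8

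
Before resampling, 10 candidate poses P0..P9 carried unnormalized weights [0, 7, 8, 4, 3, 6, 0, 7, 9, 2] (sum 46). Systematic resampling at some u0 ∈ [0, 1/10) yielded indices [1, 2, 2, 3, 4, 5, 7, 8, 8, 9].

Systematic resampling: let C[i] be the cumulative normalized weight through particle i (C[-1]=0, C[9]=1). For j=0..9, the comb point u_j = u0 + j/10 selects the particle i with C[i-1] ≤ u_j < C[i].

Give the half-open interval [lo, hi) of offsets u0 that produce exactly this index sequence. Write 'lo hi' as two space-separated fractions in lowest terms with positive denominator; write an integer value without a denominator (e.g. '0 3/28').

C = [0, 7/46, 15/46, 19/46, 11/23, 14/23, 14/23, 35/46, 22/23, 1]
j=0 picked index 1: u0 ∈ [0, 7/46)
j=1 picked index 2: u0 ∈ [6/115, 26/115)
j=2 picked index 2: u0 ∈ [-11/230, 29/230)
j=3 picked index 3: u0 ∈ [3/115, 13/115)
j=4 picked index 4: u0 ∈ [3/230, 9/115)
j=5 picked index 5: u0 ∈ [-1/46, 5/46)
j=6 picked index 7: u0 ∈ [1/115, 37/230)
j=7 picked index 8: u0 ∈ [7/115, 59/230)
j=8 picked index 8: u0 ∈ [-9/230, 18/115)
j=9 picked index 9: u0 ∈ [13/230, 1/10)
intersection: [7/115, 9/115)

7/115 9/115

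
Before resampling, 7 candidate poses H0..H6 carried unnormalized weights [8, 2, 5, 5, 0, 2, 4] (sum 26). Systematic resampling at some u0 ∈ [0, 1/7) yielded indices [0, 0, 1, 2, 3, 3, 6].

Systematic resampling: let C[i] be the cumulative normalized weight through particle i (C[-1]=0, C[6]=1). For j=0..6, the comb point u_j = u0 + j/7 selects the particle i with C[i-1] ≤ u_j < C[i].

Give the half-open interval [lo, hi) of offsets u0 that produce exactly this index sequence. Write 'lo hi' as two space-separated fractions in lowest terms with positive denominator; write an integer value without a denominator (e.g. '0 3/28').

C = [4/13, 5/13, 15/26, 10/13, 10/13, 11/13, 1]
j=0 picked index 0: u0 ∈ [0, 4/13)
j=1 picked index 0: u0 ∈ [-1/7, 15/91)
j=2 picked index 1: u0 ∈ [2/91, 9/91)
j=3 picked index 2: u0 ∈ [-4/91, 27/182)
j=4 picked index 3: u0 ∈ [1/182, 18/91)
j=5 picked index 3: u0 ∈ [-25/182, 5/91)
j=6 picked index 6: u0 ∈ [-1/91, 1/7)
intersection: [2/91, 5/91)

2/91 5/91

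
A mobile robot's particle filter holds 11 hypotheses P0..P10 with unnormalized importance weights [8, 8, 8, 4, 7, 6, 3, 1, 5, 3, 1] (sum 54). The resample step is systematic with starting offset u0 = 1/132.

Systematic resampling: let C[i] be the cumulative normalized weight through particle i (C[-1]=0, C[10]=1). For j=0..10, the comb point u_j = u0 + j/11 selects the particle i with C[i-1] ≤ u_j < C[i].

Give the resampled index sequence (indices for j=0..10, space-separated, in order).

C = [4/27, 8/27, 4/9, 14/27, 35/54, 41/54, 22/27, 5/6, 25/27, 53/54, 1]
j=0: u_0=1/132 ∈ [0, 4/27) → index 0
j=1: u_1=13/132 ∈ [0, 4/27) → index 0
j=2: u_2=25/132 ∈ [4/27, 8/27) → index 1
j=3: u_3=37/132 ∈ [4/27, 8/27) → index 1
j=4: u_4=49/132 ∈ [8/27, 4/9) → index 2
j=5: u_5=61/132 ∈ [4/9, 14/27) → index 3
j=6: u_6=73/132 ∈ [14/27, 35/54) → index 4
j=7: u_7=85/132 ∈ [14/27, 35/54) → index 4
j=8: u_8=97/132 ∈ [35/54, 41/54) → index 5
j=9: u_9=109/132 ∈ [22/27, 5/6) → index 7
j=10: u_10=11/12 ∈ [5/6, 25/27) → index 8

0 0 1 1 2 3 4 4 5 7 8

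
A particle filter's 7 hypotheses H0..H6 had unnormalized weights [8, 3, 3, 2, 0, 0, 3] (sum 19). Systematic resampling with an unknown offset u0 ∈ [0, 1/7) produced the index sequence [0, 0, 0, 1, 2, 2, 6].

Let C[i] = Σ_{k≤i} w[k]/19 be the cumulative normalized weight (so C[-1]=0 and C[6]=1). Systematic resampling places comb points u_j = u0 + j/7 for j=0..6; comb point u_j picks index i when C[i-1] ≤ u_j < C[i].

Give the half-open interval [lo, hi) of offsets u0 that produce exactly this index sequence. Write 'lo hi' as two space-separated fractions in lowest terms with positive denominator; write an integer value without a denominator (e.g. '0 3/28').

1/133 3/133

C = [8/19, 11/19, 14/19, 16/19, 16/19, 16/19, 1]
j=0 picked index 0: u0 ∈ [0, 8/19)
j=1 picked index 0: u0 ∈ [-1/7, 37/133)
j=2 picked index 0: u0 ∈ [-2/7, 18/133)
j=3 picked index 1: u0 ∈ [-1/133, 20/133)
j=4 picked index 2: u0 ∈ [1/133, 22/133)
j=5 picked index 2: u0 ∈ [-18/133, 3/133)
j=6 picked index 6: u0 ∈ [-2/133, 1/7)
intersection: [1/133, 3/133)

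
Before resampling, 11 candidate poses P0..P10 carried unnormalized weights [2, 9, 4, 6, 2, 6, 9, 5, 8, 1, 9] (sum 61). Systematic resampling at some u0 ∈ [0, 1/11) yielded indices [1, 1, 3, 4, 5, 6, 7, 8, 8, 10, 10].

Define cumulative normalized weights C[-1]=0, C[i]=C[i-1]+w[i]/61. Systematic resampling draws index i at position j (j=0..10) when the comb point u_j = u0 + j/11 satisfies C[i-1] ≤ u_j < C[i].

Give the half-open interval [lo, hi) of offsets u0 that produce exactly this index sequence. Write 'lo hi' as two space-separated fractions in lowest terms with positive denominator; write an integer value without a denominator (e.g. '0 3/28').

C = [2/61, 11/61, 15/61, 21/61, 23/61, 29/61, 38/61, 43/61, 51/61, 52/61, 1]
j=0 picked index 1: u0 ∈ [2/61, 11/61)
j=1 picked index 1: u0 ∈ [-39/671, 60/671)
j=2 picked index 3: u0 ∈ [43/671, 109/671)
j=3 picked index 4: u0 ∈ [48/671, 70/671)
j=4 picked index 5: u0 ∈ [9/671, 75/671)
j=5 picked index 6: u0 ∈ [14/671, 113/671)
j=6 picked index 7: u0 ∈ [52/671, 107/671)
j=7 picked index 8: u0 ∈ [46/671, 134/671)
j=8 picked index 8: u0 ∈ [-15/671, 73/671)
j=9 picked index 10: u0 ∈ [23/671, 2/11)
j=10 picked index 10: u0 ∈ [-38/671, 1/11)
intersection: [52/671, 60/671)

52/671 60/671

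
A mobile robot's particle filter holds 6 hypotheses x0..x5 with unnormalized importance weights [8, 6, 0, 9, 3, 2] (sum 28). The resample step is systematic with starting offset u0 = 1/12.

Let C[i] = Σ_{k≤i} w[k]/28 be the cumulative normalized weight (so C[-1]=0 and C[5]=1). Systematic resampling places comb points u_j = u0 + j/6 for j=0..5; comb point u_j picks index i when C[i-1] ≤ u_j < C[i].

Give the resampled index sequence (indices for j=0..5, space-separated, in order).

C = [2/7, 1/2, 1/2, 23/28, 13/14, 1]
j=0: u_0=1/12 ∈ [0, 2/7) → index 0
j=1: u_1=1/4 ∈ [0, 2/7) → index 0
j=2: u_2=5/12 ∈ [2/7, 1/2) → index 1
j=3: u_3=7/12 ∈ [1/2, 23/28) → index 3
j=4: u_4=3/4 ∈ [1/2, 23/28) → index 3
j=5: u_5=11/12 ∈ [23/28, 13/14) → index 4

0 0 1 3 3 4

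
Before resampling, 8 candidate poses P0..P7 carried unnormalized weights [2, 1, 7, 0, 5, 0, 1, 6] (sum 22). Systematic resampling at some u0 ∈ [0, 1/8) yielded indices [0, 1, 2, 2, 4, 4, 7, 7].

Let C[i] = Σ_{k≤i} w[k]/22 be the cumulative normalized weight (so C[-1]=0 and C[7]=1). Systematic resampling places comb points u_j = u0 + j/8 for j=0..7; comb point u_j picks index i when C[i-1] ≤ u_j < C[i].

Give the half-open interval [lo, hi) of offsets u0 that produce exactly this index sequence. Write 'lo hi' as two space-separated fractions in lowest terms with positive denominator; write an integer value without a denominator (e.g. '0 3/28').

C = [1/11, 3/22, 5/11, 5/11, 15/22, 15/22, 8/11, 1]
j=0 picked index 0: u0 ∈ [0, 1/11)
j=1 picked index 1: u0 ∈ [-3/88, 1/88)
j=2 picked index 2: u0 ∈ [-5/44, 9/44)
j=3 picked index 2: u0 ∈ [-21/88, 7/88)
j=4 picked index 4: u0 ∈ [-1/22, 2/11)
j=5 picked index 4: u0 ∈ [-15/88, 5/88)
j=6 picked index 7: u0 ∈ [-1/44, 1/4)
j=7 picked index 7: u0 ∈ [-13/88, 1/8)
intersection: [0, 1/88)

0 1/88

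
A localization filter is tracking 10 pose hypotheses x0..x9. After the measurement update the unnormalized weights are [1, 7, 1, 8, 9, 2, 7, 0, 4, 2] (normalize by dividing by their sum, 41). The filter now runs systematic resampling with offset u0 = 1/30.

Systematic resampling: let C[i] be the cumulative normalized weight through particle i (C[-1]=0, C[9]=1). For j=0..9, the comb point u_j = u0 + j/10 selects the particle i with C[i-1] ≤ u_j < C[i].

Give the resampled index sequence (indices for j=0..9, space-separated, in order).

C = [1/41, 8/41, 9/41, 17/41, 26/41, 28/41, 35/41, 35/41, 39/41, 1]
j=0: u_0=1/30 ∈ [1/41, 8/41) → index 1
j=1: u_1=2/15 ∈ [1/41, 8/41) → index 1
j=2: u_2=7/30 ∈ [9/41, 17/41) → index 3
j=3: u_3=1/3 ∈ [9/41, 17/41) → index 3
j=4: u_4=13/30 ∈ [17/41, 26/41) → index 4
j=5: u_5=8/15 ∈ [17/41, 26/41) → index 4
j=6: u_6=19/30 ∈ [17/41, 26/41) → index 4
j=7: u_7=11/15 ∈ [28/41, 35/41) → index 6
j=8: u_8=5/6 ∈ [28/41, 35/41) → index 6
j=9: u_9=14/15 ∈ [35/41, 39/41) → index 8

1 1 3 3 4 4 4 6 6 8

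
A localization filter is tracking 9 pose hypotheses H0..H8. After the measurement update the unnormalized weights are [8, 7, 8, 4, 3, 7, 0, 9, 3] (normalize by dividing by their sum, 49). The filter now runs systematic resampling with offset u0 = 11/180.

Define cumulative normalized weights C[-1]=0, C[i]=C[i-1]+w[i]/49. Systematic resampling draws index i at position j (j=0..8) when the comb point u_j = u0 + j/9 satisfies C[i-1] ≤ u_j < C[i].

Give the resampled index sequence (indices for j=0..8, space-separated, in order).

0 1 1 2 3 5 5 7 8

C = [8/49, 15/49, 23/49, 27/49, 30/49, 37/49, 37/49, 46/49, 1]
j=0: u_0=11/180 ∈ [0, 8/49) → index 0
j=1: u_1=31/180 ∈ [8/49, 15/49) → index 1
j=2: u_2=17/60 ∈ [8/49, 15/49) → index 1
j=3: u_3=71/180 ∈ [15/49, 23/49) → index 2
j=4: u_4=91/180 ∈ [23/49, 27/49) → index 3
j=5: u_5=37/60 ∈ [30/49, 37/49) → index 5
j=6: u_6=131/180 ∈ [30/49, 37/49) → index 5
j=7: u_7=151/180 ∈ [37/49, 46/49) → index 7
j=8: u_8=19/20 ∈ [46/49, 1) → index 8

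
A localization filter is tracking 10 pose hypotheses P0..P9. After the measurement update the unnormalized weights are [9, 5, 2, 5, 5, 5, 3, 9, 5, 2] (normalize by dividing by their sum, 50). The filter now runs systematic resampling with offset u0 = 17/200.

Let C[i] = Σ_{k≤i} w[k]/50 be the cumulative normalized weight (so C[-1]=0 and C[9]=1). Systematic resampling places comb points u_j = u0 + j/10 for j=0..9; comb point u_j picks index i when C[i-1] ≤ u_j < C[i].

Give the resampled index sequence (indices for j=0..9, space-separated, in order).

0 1 2 3 4 5 7 7 8 9

C = [9/50, 7/25, 8/25, 21/50, 13/25, 31/50, 17/25, 43/50, 24/25, 1]
j=0: u_0=17/200 ∈ [0, 9/50) → index 0
j=1: u_1=37/200 ∈ [9/50, 7/25) → index 1
j=2: u_2=57/200 ∈ [7/25, 8/25) → index 2
j=3: u_3=77/200 ∈ [8/25, 21/50) → index 3
j=4: u_4=97/200 ∈ [21/50, 13/25) → index 4
j=5: u_5=117/200 ∈ [13/25, 31/50) → index 5
j=6: u_6=137/200 ∈ [17/25, 43/50) → index 7
j=7: u_7=157/200 ∈ [17/25, 43/50) → index 7
j=8: u_8=177/200 ∈ [43/50, 24/25) → index 8
j=9: u_9=197/200 ∈ [24/25, 1) → index 9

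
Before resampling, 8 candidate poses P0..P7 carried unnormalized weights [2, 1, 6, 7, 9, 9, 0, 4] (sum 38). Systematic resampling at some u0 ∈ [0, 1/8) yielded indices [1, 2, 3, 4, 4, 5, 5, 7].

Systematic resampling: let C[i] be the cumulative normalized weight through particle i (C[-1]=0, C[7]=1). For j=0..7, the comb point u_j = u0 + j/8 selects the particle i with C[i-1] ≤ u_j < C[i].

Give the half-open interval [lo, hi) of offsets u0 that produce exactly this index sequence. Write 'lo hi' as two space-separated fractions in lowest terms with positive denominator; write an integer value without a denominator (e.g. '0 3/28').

C = [1/19, 3/38, 9/38, 8/19, 25/38, 17/19, 17/19, 1]
j=0 picked index 1: u0 ∈ [1/19, 3/38)
j=1 picked index 2: u0 ∈ [-7/152, 17/152)
j=2 picked index 3: u0 ∈ [-1/76, 13/76)
j=3 picked index 4: u0 ∈ [7/152, 43/152)
j=4 picked index 4: u0 ∈ [-3/38, 3/19)
j=5 picked index 5: u0 ∈ [5/152, 41/152)
j=6 picked index 5: u0 ∈ [-7/76, 11/76)
j=7 picked index 7: u0 ∈ [3/152, 1/8)
intersection: [1/19, 3/38)

1/19 3/38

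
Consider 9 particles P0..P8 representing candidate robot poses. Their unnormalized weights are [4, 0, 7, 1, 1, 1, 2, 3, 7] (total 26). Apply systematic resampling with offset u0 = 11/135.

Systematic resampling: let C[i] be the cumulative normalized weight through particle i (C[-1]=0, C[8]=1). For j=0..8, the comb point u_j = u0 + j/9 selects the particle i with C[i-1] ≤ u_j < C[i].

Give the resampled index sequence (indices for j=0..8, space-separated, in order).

0 2 2 2 5 7 8 8 8

C = [2/13, 2/13, 11/26, 6/13, 1/2, 7/13, 8/13, 19/26, 1]
j=0: u_0=11/135 ∈ [0, 2/13) → index 0
j=1: u_1=26/135 ∈ [2/13, 11/26) → index 2
j=2: u_2=41/135 ∈ [2/13, 11/26) → index 2
j=3: u_3=56/135 ∈ [2/13, 11/26) → index 2
j=4: u_4=71/135 ∈ [1/2, 7/13) → index 5
j=5: u_5=86/135 ∈ [8/13, 19/26) → index 7
j=6: u_6=101/135 ∈ [19/26, 1) → index 8
j=7: u_7=116/135 ∈ [19/26, 1) → index 8
j=8: u_8=131/135 ∈ [19/26, 1) → index 8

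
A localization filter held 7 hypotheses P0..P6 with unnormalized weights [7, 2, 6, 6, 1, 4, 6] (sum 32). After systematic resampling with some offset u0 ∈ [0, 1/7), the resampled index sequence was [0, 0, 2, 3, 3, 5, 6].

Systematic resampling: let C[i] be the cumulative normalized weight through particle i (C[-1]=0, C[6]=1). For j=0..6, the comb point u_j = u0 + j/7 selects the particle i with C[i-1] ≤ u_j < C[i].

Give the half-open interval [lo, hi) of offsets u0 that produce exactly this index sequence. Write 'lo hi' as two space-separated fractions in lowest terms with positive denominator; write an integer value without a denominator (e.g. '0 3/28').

9/224 17/224

C = [7/32, 9/32, 15/32, 21/32, 11/16, 13/16, 1]
j=0 picked index 0: u0 ∈ [0, 7/32)
j=1 picked index 0: u0 ∈ [-1/7, 17/224)
j=2 picked index 2: u0 ∈ [-1/224, 41/224)
j=3 picked index 3: u0 ∈ [9/224, 51/224)
j=4 picked index 3: u0 ∈ [-23/224, 19/224)
j=5 picked index 5: u0 ∈ [-3/112, 11/112)
j=6 picked index 6: u0 ∈ [-5/112, 1/7)
intersection: [9/224, 17/224)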